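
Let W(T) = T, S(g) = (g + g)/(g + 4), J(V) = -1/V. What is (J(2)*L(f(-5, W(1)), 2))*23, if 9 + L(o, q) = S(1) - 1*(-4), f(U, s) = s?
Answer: 529/10 ≈ 52.900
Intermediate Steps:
S(g) = 2*g/(4 + g) (S(g) = (2*g)/(4 + g) = 2*g/(4 + g))
L(o, q) = -23/5 (L(o, q) = -9 + (2*1/(4 + 1) - 1*(-4)) = -9 + (2*1/5 + 4) = -9 + (2*1*(1/5) + 4) = -9 + (2/5 + 4) = -9 + 22/5 = -23/5)
(J(2)*L(f(-5, W(1)), 2))*23 = (-1/2*(-23/5))*23 = (-1*1/2*(-23/5))*23 = -1/2*(-23/5)*23 = (23/10)*23 = 529/10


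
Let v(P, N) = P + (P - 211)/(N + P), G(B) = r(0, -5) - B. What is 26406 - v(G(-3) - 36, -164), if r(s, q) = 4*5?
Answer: 4675939/177 ≈ 26418.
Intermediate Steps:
r(s, q) = 20
G(B) = 20 - B
v(P, N) = P + (-211 + P)/(N + P)
26406 - v(G(-3) - 36, -164) = 26406 - (-211 + ((20 - 1*(-3)) - 36) + ((20 - 1*(-3)) - 36)² - 164*((20 - 1*(-3)) - 36))/(-164 + ((20 - 1*(-3)) - 36)) = 26406 - (-211 + ((20 + 3) - 36) + ((20 + 3) - 36)² - 164*((20 + 3) - 36))/(-164 + ((20 + 3) - 36)) = 26406 - (-211 + (23 - 36) + (23 - 36)² - 164*(23 - 36))/(-164 + (23 - 36)) = 26406 - (-211 - 13 + (-13)² - 164*(-13))/(-164 - 13) = 26406 - (-211 - 13 + 169 + 2132)/(-177) = 26406 - (-1)*2077/177 = 26406 - 1*(-2077/177) = 26406 + 2077/177 = 4675939/177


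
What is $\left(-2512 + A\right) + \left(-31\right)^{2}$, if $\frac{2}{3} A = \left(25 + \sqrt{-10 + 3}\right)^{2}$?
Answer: $-624 + 75 i \sqrt{7} \approx -624.0 + 198.43 i$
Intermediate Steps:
$A = \frac{3 \left(25 + i \sqrt{7}\right)^{2}}{2}$ ($A = \frac{3 \left(25 + \sqrt{-10 + 3}\right)^{2}}{2} = \frac{3 \left(25 + \sqrt{-7}\right)^{2}}{2} = \frac{3 \left(25 + i \sqrt{7}\right)^{2}}{2} \approx 927.0 + 198.43 i$)
$\left(-2512 + A\right) + \left(-31\right)^{2} = \left(-2512 + \left(927 + 75 i \sqrt{7}\right)\right) + \left(-31\right)^{2} = \left(-1585 + 75 i \sqrt{7}\right) + 961 = -624 + 75 i \sqrt{7}$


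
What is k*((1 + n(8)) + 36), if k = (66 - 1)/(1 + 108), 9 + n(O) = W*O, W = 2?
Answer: 2860/109 ≈ 26.239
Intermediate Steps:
n(O) = -9 + 2*O
k = 65/109 ≈ 0.59633
k*((1 + n(8)) + 36) = 65*((1 + (-9 + 2*8)) + 36)/109 = 65*((1 + (-9 + 16)) + 36)/109 = 65*((1 + 7) + 36)/109 = 65*(8 + 36)/109 = (65/109)*44 = 2860/109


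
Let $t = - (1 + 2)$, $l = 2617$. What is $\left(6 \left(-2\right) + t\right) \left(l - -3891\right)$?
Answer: $-97620$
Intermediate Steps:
$t = -3$ ($t = \left(-1\right) 3 = -3$)
$\left(6 \left(-2\right) + t\right) \left(l - -3891\right) = \left(6 \left(-2\right) - 3\right) \left(2617 - -3891\right) = \left(-12 - 3\right) \left(2617 + 3891\right) = \left(-15\right) 6508 = -97620$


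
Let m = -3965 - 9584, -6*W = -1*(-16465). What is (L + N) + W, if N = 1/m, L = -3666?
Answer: -521108095/81294 ≈ -6410.2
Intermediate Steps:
W = -16465/6 (W = -(-1)*(-16465)/6 = -⅙*16465 = -16465/6 ≈ -2744.2)
m = -13549
N = -1/13549 (N = 1/(-13549) = -1/13549 ≈ -7.3806e-5)
(L + N) + W = (-3666 - 1/13549) - 16465/6 = -49670635/13549 - 16465/6 = -521108095/81294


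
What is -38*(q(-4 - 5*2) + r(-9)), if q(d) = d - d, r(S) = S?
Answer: 342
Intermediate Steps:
q(d) = 0
-38*(q(-4 - 5*2) + r(-9)) = -38*(0 - 9) = -38*(-9) = 342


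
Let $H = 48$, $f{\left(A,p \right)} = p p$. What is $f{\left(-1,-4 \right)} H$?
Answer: $768$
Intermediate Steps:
$f{\left(A,p \right)} = p^{2}$
$f{\left(-1,-4 \right)} H = \left(-4\right)^{2} \cdot 48 = 16 \cdot 48 = 768$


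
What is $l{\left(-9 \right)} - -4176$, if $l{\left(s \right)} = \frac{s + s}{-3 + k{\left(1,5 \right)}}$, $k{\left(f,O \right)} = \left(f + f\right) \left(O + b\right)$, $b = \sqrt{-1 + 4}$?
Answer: $\frac{154386}{37} + \frac{36 \sqrt{3}}{37} \approx 4174.3$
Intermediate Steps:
$b = \sqrt{3} \approx 1.732$
$k{\left(f,O \right)} = 2 f \left(O + \sqrt{3}\right)$ ($k{\left(f,O \right)} = \left(f + f\right) \left(O + \sqrt{3}\right) = 2 f \left(O + \sqrt{3}\right)$)
$l{\left(s \right)} = \frac{2 s}{7 + 2 \sqrt{3}}$ ($l{\left(s \right)} = \frac{s + s}{-3 + 2 \cdot 1 \left(5 + \sqrt{3}\right)} = \frac{2 s}{-3 + \left(10 + 2 \sqrt{3}\right)} = \frac{2 s}{7 + 2 \sqrt{3}}$)
$l{\left(-9 \right)} - -4176 = \left(\frac{14}{37} \left(-9\right) - - \frac{36 \sqrt{3}}{37}\right) - -4176 = \left(- \frac{126}{37} + \frac{36 \sqrt{3}}{37}\right) + 4176 = \frac{154386}{37} + \frac{36 \sqrt{3}}{37}$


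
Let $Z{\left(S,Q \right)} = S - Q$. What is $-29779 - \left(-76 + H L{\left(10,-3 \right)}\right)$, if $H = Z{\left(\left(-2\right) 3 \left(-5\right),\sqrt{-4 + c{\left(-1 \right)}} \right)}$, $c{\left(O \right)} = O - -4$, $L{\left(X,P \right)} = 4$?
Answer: $-29823 + 4 i \approx -29823.0 + 4.0 i$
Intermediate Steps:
$c{\left(O \right)} = 4 + O$ ($c{\left(O \right)} = O + 4 = 4 + O$)
$H = 30 - i$ ($H = \left(-2\right) 3 \left(-5\right) - \sqrt{-4 + \left(4 - 1\right)} = \left(-6\right) \left(-5\right) - \sqrt{-4 + 3} = 30 - \sqrt{-1} = 30 - i \approx 30.0 - 1.0 i$)
$-29779 - \left(-76 + H L{\left(10,-3 \right)}\right) = -29779 - \left(-76 + \left(30 - i\right) 4\right) = -29779 - \left(-76 + \left(120 - 4 i\right)\right) = -29779 - \left(44 - 4 i\right) = -29823 + 4 i$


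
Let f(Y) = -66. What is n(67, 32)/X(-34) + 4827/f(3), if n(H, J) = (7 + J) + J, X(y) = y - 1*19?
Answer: -86839/1166 ≈ -74.476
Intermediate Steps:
X(y) = -19 + y (X(y) = y - 19 = -19 + y)
n(H, J) = 7 + 2*J
n(67, 32)/X(-34) + 4827/f(3) = (7 + 2*32)/(-19 - 34) + 4827/(-66) = (7 + 64)/(-53) + 4827*(-1/66) = 71*(-1/53) - 1609/22 = -71/53 - 1609/22 = -86839/1166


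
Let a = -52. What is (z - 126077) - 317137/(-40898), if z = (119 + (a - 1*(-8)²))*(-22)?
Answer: -5158679277/40898 ≈ -1.2614e+5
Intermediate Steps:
z = -66 (z = (119 + (-52 - 1*(-8)²))*(-22) = (119 + (-52 - 1*64))*(-22) = (119 + (-52 - 64))*(-22) = (119 - 116)*(-22) = 3*(-22) = -66)
(z - 126077) - 317137/(-40898) = (-66 - 126077) - 317137/(-40898) = -126143 - 317137*(-1/40898) = -126143 + 317137/40898 = -5158679277/40898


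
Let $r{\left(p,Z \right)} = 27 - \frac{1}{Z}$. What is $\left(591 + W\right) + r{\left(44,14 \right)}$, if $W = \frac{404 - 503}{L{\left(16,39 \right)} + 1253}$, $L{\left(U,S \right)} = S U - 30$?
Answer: $\frac{15977011}{25858} \approx 617.88$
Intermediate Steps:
$L{\left(U,S \right)} = -30 + S U$
$W = - \frac{99}{1847}$ ($W = \frac{404 - 503}{\left(-30 + 39 \cdot 16\right) + 1253} = - \frac{99}{\left(-30 + 624\right) + 1253} = - \frac{99}{594 + 1253} = - \frac{99}{1847} \approx -0.0536$)
$\left(591 + W\right) + r{\left(44,14 \right)} = \left(591 - \frac{99}{1847}\right) + \left(27 - \frac{1}{14}\right) = \frac{1091478}{1847} + \left(27 - \frac{1}{14}\right) = \frac{1091478}{1847} + \frac{377}{14} = \frac{15977011}{25858}$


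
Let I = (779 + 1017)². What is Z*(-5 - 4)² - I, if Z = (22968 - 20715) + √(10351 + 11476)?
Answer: -3043123 + 81*√21827 ≈ -3.0312e+6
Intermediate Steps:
Z = 2253 + √21827 ≈ 2400.7
I = 3225616 (I = 1796² = 3225616)
Z*(-5 - 4)² - I = (2253 + √21827)*(-5 - 4)² - 1*3225616 = (2253 + √21827)*(-9)² - 3225616 = (2253 + √21827)*81 - 3225616 = (182493 + 81*√21827) - 3225616 = -3043123 + 81*√21827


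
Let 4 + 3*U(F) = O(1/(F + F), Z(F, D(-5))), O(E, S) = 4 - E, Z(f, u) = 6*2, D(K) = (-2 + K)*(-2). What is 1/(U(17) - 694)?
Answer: -102/70789 ≈ -0.0014409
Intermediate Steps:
D(K) = 4 - 2*K
Z(f, u) = 12
U(F) = -1/(6*F) (U(F) = -4/3 + (4 - 1/(F + F))/3 = -4/3 + (4 - 1/(2*F))/3 = -4/3 + (4/3 - 1/(6*F)) = -1/(6*F))
1/(U(17) - 694) = 1/(-1/6/17 - 694) = 1/(-1/6*1/17 - 694) = 1/(-1/102 - 694) = 1/(-70789/102) = -102/70789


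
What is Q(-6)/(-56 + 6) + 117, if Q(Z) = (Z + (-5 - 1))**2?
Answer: 2853/25 ≈ 114.12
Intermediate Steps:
Q(Z) = (-6 + Z)**2 (Q(Z) = (Z - 6)**2 = (-6 + Z)**2)
Q(-6)/(-56 + 6) + 117 = (-6 - 6)**2/(-56 + 6) + 117 = (-12)**2/(-50) + 117 = 144*(-1/50) + 117 = -72/25 + 117 = 2853/25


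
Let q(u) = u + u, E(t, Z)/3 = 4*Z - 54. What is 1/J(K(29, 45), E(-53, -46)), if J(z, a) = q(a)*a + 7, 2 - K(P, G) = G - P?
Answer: 1/1019599 ≈ 9.8078e-7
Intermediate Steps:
E(t, Z) = -162 + 12*Z (E(t, Z) = 3*(4*Z - 54) = 3*(-54 + 4*Z) = -162 + 12*Z)
K(P, G) = 2 + P - G (K(P, G) = 2 - (G - P) = 2 + (P - G) = 2 + P - G)
q(u) = 2*u
J(z, a) = 7 + 2*a**2 (J(z, a) = (2*a)*a + 7 = 2*a**2 + 7 = 7 + 2*a**2)
1/J(K(29, 45), E(-53, -46)) = 1/(7 + 2*(-162 + 12*(-46))**2) = 1/(7 + 2*(-162 - 552)**2) = 1/(7 + 2*(-714)**2) = 1/(7 + 2*509796) = 1/(7 + 1019592) = 1/1019599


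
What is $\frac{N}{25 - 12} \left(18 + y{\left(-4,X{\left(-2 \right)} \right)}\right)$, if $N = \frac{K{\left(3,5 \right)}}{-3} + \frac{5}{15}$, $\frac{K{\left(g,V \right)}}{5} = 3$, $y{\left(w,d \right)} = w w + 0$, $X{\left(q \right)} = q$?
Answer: $- \frac{476}{39} \approx -12.205$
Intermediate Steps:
$y{\left(w,d \right)} = w^{2}$ ($y{\left(w,d \right)} = w^{2} + 0 = w^{2}$)
$K{\left(g,V \right)} = 15$ ($K{\left(g,V \right)} = 5 \cdot 3 = 15$)
$N = - \frac{14}{3}$ ($N = \frac{15}{-3} + \frac{5}{15} = 15 \left(- \frac{1}{3}\right) + 5 \cdot \frac{1}{15} = -5 + \frac{1}{3} = - \frac{14}{3} \approx -4.6667$)
$\frac{N}{25 - 12} \left(18 + y{\left(-4,X{\left(-2 \right)} \right)}\right) = - \frac{14}{3 \left(25 - 12\right)} \left(18 + \left(-4\right)^{2}\right) = - \frac{14}{3 \cdot 13} \left(18 + 16\right) = \left(- \frac{14}{3}\right) \frac{1}{13} \cdot 34 = \left(- \frac{14}{39}\right) 34 = - \frac{476}{39}$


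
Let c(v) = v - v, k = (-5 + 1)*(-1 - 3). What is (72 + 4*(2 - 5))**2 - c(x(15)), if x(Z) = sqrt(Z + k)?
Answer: 3600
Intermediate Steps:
k = 16 (k = -4*(-4) = 16)
x(Z) = sqrt(16 + Z) (x(Z) = sqrt(Z + 16) = sqrt(16 + Z))
c(v) = 0
(72 + 4*(2 - 5))**2 - c(x(15)) = (72 + 4*(2 - 5))**2 - 1*0 = (72 + 4*(-3))**2 + 0 = (72 - 12)**2 + 0 = 60**2 + 0 = 3600 + 0 = 3600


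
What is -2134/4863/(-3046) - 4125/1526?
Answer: -30549561383/11302088574 ≈ -2.7030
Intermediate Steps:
-2134/4863/(-3046) - 4125/1526 = -2134*1/4863*(-1/3046) - 4125*1/1526 = -2134/4863*(-1/3046) - 4125/1526 = 1067/7406349 - 4125/1526 = -30549561383/11302088574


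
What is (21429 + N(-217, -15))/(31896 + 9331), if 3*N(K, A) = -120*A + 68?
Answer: 66155/123681 ≈ 0.53488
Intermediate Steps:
N(K, A) = 68/3 - 40*A (N(K, A) = (-120*A + 68)/3 = (68 - 120*A)/3 = 68/3 - 40*A)
(21429 + N(-217, -15))/(31896 + 9331) = (21429 + (68/3 - 40*(-15)))/(31896 + 9331) = (21429 + (68/3 + 600))/41227 = (21429 + 1868/3)*(1/41227) = (66155/3)*(1/41227) = 66155/123681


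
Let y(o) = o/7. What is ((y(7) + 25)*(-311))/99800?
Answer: -4043/49900 ≈ -0.081022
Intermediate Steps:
y(o) = o/7 (y(o) = o*(⅐) = o/7)
((y(7) + 25)*(-311))/99800 = (((⅐)*7 + 25)*(-311))/99800 = ((1 + 25)*(-311))*(1/99800) = (26*(-311))*(1/99800) = -8086*1/99800 = -4043/49900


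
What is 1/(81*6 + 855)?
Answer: 1/1341 ≈ 0.00074571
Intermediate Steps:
1/(81*6 + 855) = 1/(486 + 855) = 1/1341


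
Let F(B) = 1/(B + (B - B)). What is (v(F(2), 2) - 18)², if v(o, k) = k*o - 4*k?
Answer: 625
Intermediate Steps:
F(B) = 1/B (F(B) = 1/(B + 0) = 1/B)
v(o, k) = -4*k + k*o
(v(F(2), 2) - 18)² = (2*(-4 + 1/2) - 18)² = (2*(-4 + ½) - 18)² = (2*(-7/2) - 18)² = (-7 - 18)² = (-25)² = 625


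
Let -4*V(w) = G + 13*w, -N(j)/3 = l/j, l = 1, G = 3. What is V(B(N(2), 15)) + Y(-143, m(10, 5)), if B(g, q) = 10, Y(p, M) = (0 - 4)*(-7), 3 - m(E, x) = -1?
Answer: -21/4 ≈ -5.2500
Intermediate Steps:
m(E, x) = 4 (m(E, x) = 3 - 1*(-1) = 3 + 1 = 4)
Y(p, M) = 28 (Y(p, M) = -4*(-7) = 28)
N(j) = -3/j
V(w) = -¾ - 13*w/4 (V(w) = -(3 + 13*w)/4 = -¾ - 13*w/4)
V(B(N(2), 15)) + Y(-143, m(10, 5)) = (-¾ - 13/4*10) + 28 = (-¾ - 65/2) + 28 = -133/4 + 28 = -21/4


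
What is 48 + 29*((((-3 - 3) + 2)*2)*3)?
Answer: -648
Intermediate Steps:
48 + 29*((((-3 - 3) + 2)*2)*3) = 48 + 29*(((-6 + 2)*2)*3) = 48 + 29*(-4*2*3) = 48 + 29*(-8*3) = 48 + 29*(-24) = 48 - 696 = -648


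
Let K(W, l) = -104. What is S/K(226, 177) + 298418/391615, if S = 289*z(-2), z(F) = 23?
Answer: -38388499/607880 ≈ -63.151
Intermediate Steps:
S = 6647 (S = 289*23 = 6647)
S/K(226, 177) + 298418/391615 = 6647/(-104) + 298418/391615 = 6647*(-1/104) + 298418*(1/391615) = -6647/104 + 4454/5845 = -38388499/607880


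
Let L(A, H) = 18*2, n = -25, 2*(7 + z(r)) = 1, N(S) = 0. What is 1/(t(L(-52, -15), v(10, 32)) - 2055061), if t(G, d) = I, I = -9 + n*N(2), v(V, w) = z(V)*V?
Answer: -1/2055070 ≈ -4.8660e-7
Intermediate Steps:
z(r) = -13/2 (z(r) = -7 + (1/2)*1 = -7 + 1/2 = -13/2)
L(A, H) = 36
v(V, w) = -13*V/2
I = -9 (I = -9 - 25*0 = -9 + 0 = -9)
t(G, d) = -9
1/(t(L(-52, -15), v(10, 32)) - 2055061) = 1/(-9 - 2055061) = 1/(-2055070) = -1/2055070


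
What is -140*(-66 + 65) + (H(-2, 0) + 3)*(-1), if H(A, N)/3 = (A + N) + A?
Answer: 149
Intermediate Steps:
H(A, N) = 3*N + 6*A (H(A, N) = 3*((A + N) + A) = 3*(N + 2*A) = 3*N + 6*A)
-140*(-66 + 65) + (H(-2, 0) + 3)*(-1) = -140*(-66 + 65) + ((3*0 + 6*(-2)) + 3)*(-1) = -140*(-1) + ((0 - 12) + 3)*(-1) = 140 + (-12 + 3)*(-1) = 140 - 9*(-1) = 140 + 9 = 149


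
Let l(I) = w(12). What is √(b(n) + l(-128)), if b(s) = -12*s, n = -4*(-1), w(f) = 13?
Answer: I*√35 ≈ 5.9161*I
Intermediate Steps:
n = 4
l(I) = 13
√(b(n) + l(-128)) = √(-12*4 + 13) = √(-48 + 13) = √(-35) = I*√35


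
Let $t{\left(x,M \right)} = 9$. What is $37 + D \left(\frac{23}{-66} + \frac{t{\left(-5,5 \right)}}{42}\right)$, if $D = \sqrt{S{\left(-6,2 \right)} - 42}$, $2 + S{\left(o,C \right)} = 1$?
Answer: $37 - \frac{31 i \sqrt{43}}{231} \approx 37.0 - 0.88 i$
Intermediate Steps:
$S{\left(o,C \right)} = -1$ ($S{\left(o,C \right)} = -2 + 1 = -1$)
$D = i \sqrt{43}$ ($D = \sqrt{-1 - 42} = \sqrt{-43} = i \sqrt{43} \approx 6.5574 i$)
$37 + D \left(\frac{23}{-66} + \frac{t{\left(-5,5 \right)}}{42}\right) = 37 + i \sqrt{43} \left(\frac{23}{-66} + \frac{9}{42}\right) = 37 + i \sqrt{43} \left(23 \left(- \frac{1}{66}\right) + 9 \cdot \frac{1}{42}\right) = 37 + i \sqrt{43} \left(- \frac{23}{66} + \frac{3}{14}\right) = 37 + i \sqrt{43} \left(- \frac{31}{231}\right) = 37 - \frac{31 i \sqrt{43}}{231}$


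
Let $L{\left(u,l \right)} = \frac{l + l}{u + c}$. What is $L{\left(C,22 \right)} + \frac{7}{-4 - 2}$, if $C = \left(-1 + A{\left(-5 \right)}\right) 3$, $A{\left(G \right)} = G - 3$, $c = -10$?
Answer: $- \frac{523}{222} \approx -2.3559$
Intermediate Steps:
$A{\left(G \right)} = -3 + G$
$C = -27$ ($C = \left(-1 - 8\right) 3 = \left(-9\right) 3 = -27$)
$L{\left(u,l \right)} = \frac{2 l}{-10 + u}$ ($L{\left(u,l \right)} = \frac{l + l}{u - 10} = \frac{2 l}{-10 + u}$)
$L{\left(C,22 \right)} + \frac{7}{-4 - 2} = 2 \cdot 22 \frac{1}{-10 - 27} + \frac{7}{-4 - 2} = 2 \cdot 22 \frac{1}{-37} + \frac{7}{-6} = 2 \cdot 22 \left(- \frac{1}{37}\right) + 7 \left(- \frac{1}{6}\right) = - \frac{44}{37} - \frac{7}{6} = - \frac{523}{222}$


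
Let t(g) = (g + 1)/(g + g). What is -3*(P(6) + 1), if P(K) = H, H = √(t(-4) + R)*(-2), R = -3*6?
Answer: -3 + 3*I*√282/2 ≈ -3.0 + 25.189*I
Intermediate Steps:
R = -18
t(g) = (1 + g)/(2*g) (t(g) = (1 + g)/((2*g)) = (1 + g)*(1/(2*g)) = (1 + g)/(2*g))
H = -I*√282/2 (H = √((½)*(1 - 4)/(-4) - 18)*(-2) = √((½)*(-¼)*(-3) - 18)*(-2) = √(3/8 - 18)*(-2) = √(-141/8)*(-2) = (I*√282/4)*(-2) = -I*√282/2 ≈ -8.3964*I)
P(K) = -I*√282/2
-3*(P(6) + 1) = -3*(-I*√282/2 + 1) = -3*(1 - I*√282/2) = -3 + 3*I*√282/2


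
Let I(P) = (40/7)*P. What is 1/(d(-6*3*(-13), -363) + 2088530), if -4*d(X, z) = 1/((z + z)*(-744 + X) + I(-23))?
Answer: 10363600/21644689507993 ≈ 4.7881e-7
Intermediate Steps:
I(P) = 40*P/7 (I(P) = (40*(1/7))*P = 40*P/7)
d(X, z) = -1/(4*(-920/7 + 2*z*(-744 + X))) (d(X, z) = -1/(4*((z + z)*(-744 + X) + (40/7)*(-23))) = -1/(4*((2*z)*(-744 + X) - 920/7)) = -1/(4*(2*z*(-744 + X) - 920/7)) = -1/(4*(-920/7 + 2*z*(-744 + X))))
1/(d(-6*3*(-13), -363) + 2088530) = 1/(7/(8*(460 + 5208*(-363) - 7*-6*3*(-13)*(-363))) + 2088530) = 1/(7/(8*(460 - 1890504 - 7*(-18*(-13))*(-363))) + 2088530) = 1/(7/(8*(460 - 1890504 - 7*234*(-363))) + 2088530) = 1/(7/(8*(460 - 1890504 + 594594)) + 2088530) = 1/((7/8)/(-1295450) + 2088530) = 1/((7/8)*(-1/1295450) + 2088530) = 1/(-7/10363600 + 2088530) = 1/(21644689507993/10363600) = 10363600/21644689507993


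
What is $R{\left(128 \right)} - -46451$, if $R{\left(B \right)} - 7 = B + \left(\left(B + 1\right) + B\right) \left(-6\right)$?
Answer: $45044$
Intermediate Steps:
$R{\left(B \right)} = 1 - 11 B$ ($R{\left(B \right)} = 7 + \left(B + \left(\left(B + 1\right) + B\right) \left(-6\right)\right) = 7 + \left(B + \left(\left(1 + B\right) + B\right) \left(-6\right)\right) = 7 + \left(B + \left(1 + 2 B\right) \left(-6\right)\right) = 7 - \left(6 + 11 B\right) = 1 - 11 B$)
$R{\left(128 \right)} - -46451 = \left(1 - 1408\right) - -46451 = \left(1 - 1408\right) + 46451 = -1407 + 46451 = 45044$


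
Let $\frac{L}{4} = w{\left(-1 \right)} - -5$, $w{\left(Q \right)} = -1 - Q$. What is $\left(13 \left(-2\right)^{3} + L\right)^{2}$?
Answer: $7056$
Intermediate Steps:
$L = 20$ ($L = 4 \left(\left(-1 - -1\right) - -5\right) = 4 \left(\left(-1 + 1\right) + 5\right) = 4 \left(0 + 5\right) = 4 \cdot 5 = 20$)
$\left(13 \left(-2\right)^{3} + L\right)^{2} = \left(13 \left(-2\right)^{3} + 20\right)^{2} = \left(13 \left(-8\right) + 20\right)^{2} = \left(-104 + 20\right)^{2} = \left(-84\right)^{2} = 7056$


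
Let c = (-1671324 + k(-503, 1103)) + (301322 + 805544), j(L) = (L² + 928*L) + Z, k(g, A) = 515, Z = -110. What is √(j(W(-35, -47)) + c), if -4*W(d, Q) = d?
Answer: I*√8893703/4 ≈ 745.56*I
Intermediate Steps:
W(d, Q) = -d/4
j(L) = -110 + L² + 928*L (j(L) = (L² + 928*L) - 110 = -110 + L² + 928*L)
c = -563943 (c = (-1671324 + 515) + (301322 + 805544) = -1670809 + 1106866 = -563943)
√(j(W(-35, -47)) + c) = √((-110 + (-¼*(-35))² + 928*(-¼*(-35))) - 563943) = √((-110 + (35/4)² + 928*(35/4)) - 563943) = √((-110 + 1225/16 + 8120) - 563943) = √(129385/16 - 563943) = √(-8893703/16) = I*√8893703/4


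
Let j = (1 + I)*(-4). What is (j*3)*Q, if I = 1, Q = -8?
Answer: 192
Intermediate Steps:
j = -8 (j = (1 + 1)*(-4) = 2*(-4) = -8)
(j*3)*Q = -8*3*(-8) = -24*(-8) = 192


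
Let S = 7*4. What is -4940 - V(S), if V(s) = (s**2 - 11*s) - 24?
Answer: -5392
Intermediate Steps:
S = 28
V(s) = -24 + s**2 - 11*s
-4940 - V(S) = -4940 - (-24 + 28**2 - 11*28) = -4940 - (-24 + 784 - 308) = -4940 - 1*452 = -4940 - 452 = -5392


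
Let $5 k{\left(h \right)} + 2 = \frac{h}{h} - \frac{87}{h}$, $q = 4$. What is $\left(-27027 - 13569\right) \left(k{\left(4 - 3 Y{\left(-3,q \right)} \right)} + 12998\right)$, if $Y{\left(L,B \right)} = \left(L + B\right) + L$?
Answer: $- \frac{13189701294}{25} \approx -5.2759 \cdot 10^{8}$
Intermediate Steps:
$Y{\left(L,B \right)} = B + 2 L$ ($Y{\left(L,B \right)} = \left(B + L\right) + L = B + 2 L$)
$k{\left(h \right)} = - \frac{1}{5} - \frac{87}{5 h}$ ($k{\left(h \right)} = - \frac{2}{5} + \frac{\frac{h}{h} - \frac{87}{h}}{5} = - \frac{2}{5} + \frac{1 - \frac{87}{h}}{5} = - \frac{2}{5} + \left(\frac{1}{5} - \frac{87}{5 h}\right) = - \frac{1}{5} - \frac{87}{5 h}$)
$\left(-27027 - 13569\right) \left(k{\left(4 - 3 Y{\left(-3,q \right)} \right)} + 12998\right) = \left(-27027 - 13569\right) \left(\frac{-87 - \left(4 - 3 \left(4 + 2 \left(-3\right)\right)\right)}{5 \left(4 - 3 \left(4 + 2 \left(-3\right)\right)\right)} + 12998\right) = - 40596 \left(\frac{-87 - \left(4 - 3 \left(4 - 6\right)\right)}{5 \left(4 - 3 \left(4 - 6\right)\right)} + 12998\right) = - 40596 \left(\frac{-87 - \left(4 - -6\right)}{5 \left(4 - -6\right)} + 12998\right) = - 40596 \left(\frac{-87 - \left(4 + 6\right)}{5 \left(4 + 6\right)} + 12998\right) = - 40596 \left(\frac{-87 - 10}{5 \cdot 10} + 12998\right) = - 40596 \left(\frac{1}{5} \cdot \frac{1}{10} \left(-87 - 10\right) + 12998\right) = - 40596 \left(\frac{1}{5} \cdot \frac{1}{10} \left(-97\right) + 12998\right) = - 40596 \left(- \frac{97}{50} + 12998\right) = \left(-40596\right) \frac{649803}{50} = - \frac{13189701294}{25}$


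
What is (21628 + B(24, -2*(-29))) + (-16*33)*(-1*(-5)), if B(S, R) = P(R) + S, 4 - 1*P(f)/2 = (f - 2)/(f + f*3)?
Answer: 551566/29 ≈ 19020.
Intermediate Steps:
P(f) = 8 - (-2 + f)/(2*f) (P(f) = 8 - 2*(f - 2)/(f + f*3) = 8 - 2*(-2 + f)/(f + 3*f) = 8 - 2*(-2 + f)/(4*f) = 8 - 2*(-2 + f)*1/(4*f) = 8 - (-2 + f)/(2*f))
B(S, R) = 15/2 + S + 1/R (B(S, R) = (15/2 + 1/R) + S = 15/2 + S + 1/R)
(21628 + B(24, -2*(-29))) + (-16*33)*(-1*(-5)) = (21628 + (15/2 + 24 + 1/(-2*(-29)))) + (-16*33)*(-1*(-5)) = (21628 + (15/2 + 24 + 1/58)) - 528*5 = (21628 + (15/2 + 24 + 1/58)) - 2640 = (21628 + 914/29) - 2640 = 628126/29 - 2640 = 551566/29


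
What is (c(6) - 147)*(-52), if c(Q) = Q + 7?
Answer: 6968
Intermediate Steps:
c(Q) = 7 + Q
(c(6) - 147)*(-52) = ((7 + 6) - 147)*(-52) = (13 - 147)*(-52) = -134*(-52) = 6968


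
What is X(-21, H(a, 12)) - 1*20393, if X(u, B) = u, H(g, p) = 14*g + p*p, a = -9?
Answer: -20414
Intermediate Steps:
H(g, p) = p² + 14*g (H(g, p) = 14*g + p² = p² + 14*g)
X(-21, H(a, 12)) - 1*20393 = -21 - 1*20393 = -21 - 20393 = -20414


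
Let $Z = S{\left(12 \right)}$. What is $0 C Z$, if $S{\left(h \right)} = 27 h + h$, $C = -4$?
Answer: $0$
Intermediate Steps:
$S{\left(h \right)} = 28 h$
$Z = 336$ ($Z = 28 \cdot 12 = 336$)
$0 C Z = 0 \left(-4\right) 336 = 0 \cdot 336 = 0$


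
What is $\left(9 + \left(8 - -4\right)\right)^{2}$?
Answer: $441$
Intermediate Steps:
$\left(9 + \left(8 - -4\right)\right)^{2} = \left(9 + \left(8 + 4\right)\right)^{2} = \left(9 + 12\right)^{2} = 21^{2} = 441$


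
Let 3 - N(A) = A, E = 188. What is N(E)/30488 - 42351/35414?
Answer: -17537147/14590568 ≈ -1.2020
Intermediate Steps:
N(A) = 3 - A
N(E)/30488 - 42351/35414 = (3 - 1*188)/30488 - 42351/35414 = (3 - 188)*(1/30488) - 42351*1/35414 = -185*1/30488 - 42351/35414 = -5/824 - 42351/35414 = -17537147/14590568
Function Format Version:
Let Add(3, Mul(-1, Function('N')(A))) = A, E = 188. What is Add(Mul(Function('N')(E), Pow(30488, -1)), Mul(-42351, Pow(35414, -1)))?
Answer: Rational(-17537147, 14590568) ≈ -1.2020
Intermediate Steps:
Function('N')(A) = Add(3, Mul(-1, A))
Add(Mul(Function('N')(E), Pow(30488, -1)), Mul(-42351, Pow(35414, -1))) = Add(Mul(Add(3, Mul(-1, 188)), Pow(30488, -1)), Mul(-42351, Pow(35414, -1))) = Add(Mul(Add(3, -188), Rational(1, 30488)), Mul(-42351, Rational(1, 35414))) = Add(Mul(-185, Rational(1, 30488)), Rational(-42351, 35414)) = Add(Rational(-5, 824), Rational(-42351, 35414)) = Rational(-17537147, 14590568)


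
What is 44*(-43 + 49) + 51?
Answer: 315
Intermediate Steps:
44*(-43 + 49) + 51 = 44*6 + 51 = 264 + 51 = 315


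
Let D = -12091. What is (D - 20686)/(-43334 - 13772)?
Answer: 32777/57106 ≈ 0.57397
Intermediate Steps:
(D - 20686)/(-43334 - 13772) = (-12091 - 20686)/(-43334 - 13772) = -32777/(-57106) = -32777*(-1/57106) = 32777/57106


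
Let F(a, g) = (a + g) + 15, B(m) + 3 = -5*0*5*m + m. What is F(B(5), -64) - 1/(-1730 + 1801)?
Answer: -3338/71 ≈ -47.014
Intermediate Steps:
B(m) = -3 + m (B(m) = -3 + (-5*0*5*m + m) = -3 + (-0*m + m) = -3 + (-5*0 + m) = -3 + (0 + m) = -3 + m)
F(a, g) = 15 + a + g
F(B(5), -64) - 1/(-1730 + 1801) = (15 + (-3 + 5) - 64) - 1/(-1730 + 1801) = (15 + 2 - 64) - 1/71 = -47 - 1*1/71 = -47 - 1/71 = -3338/71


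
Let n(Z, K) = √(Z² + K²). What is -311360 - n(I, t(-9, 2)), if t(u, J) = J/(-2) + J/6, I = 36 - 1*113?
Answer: -311360 - √53365/3 ≈ -3.1144e+5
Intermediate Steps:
I = -77 (I = 36 - 113 = -77)
t(u, J) = -J/3 (t(u, J) = J*(-½) + J*(⅙) = -J/2 + J/6 = -J/3)
n(Z, K) = √(K² + Z²)
-311360 - n(I, t(-9, 2)) = -311360 - √((-⅓*2)² + (-77)²) = -311360 - √((-⅔)² + 5929) = -311360 - √(4/9 + 5929) = -311360 - √(53365/9) = -311360 - √53365/3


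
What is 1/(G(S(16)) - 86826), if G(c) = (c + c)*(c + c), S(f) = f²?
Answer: 1/175318 ≈ 5.7039e-6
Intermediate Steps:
G(c) = 4*c² (G(c) = (2*c)*(2*c) = 4*c²)
1/(G(S(16)) - 86826) = 1/(4*(16²)² - 86826) = 1/(4*256² - 86826) = 1/(4*65536 - 86826) = 1/(262144 - 86826) = 1/175318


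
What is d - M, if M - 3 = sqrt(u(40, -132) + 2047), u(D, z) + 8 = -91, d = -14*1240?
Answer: -17363 - 2*sqrt(487) ≈ -17407.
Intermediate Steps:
d = -17360
u(D, z) = -99 (u(D, z) = -8 - 91 = -99)
M = 3 + 2*sqrt(487) (M = 3 + sqrt(-99 + 2047) = 3 + sqrt(1948) = 3 + 2*sqrt(487) ≈ 47.136)
d - M = -17360 - (3 + 2*sqrt(487)) = -17360 + (-3 - 2*sqrt(487)) = -17363 - 2*sqrt(487)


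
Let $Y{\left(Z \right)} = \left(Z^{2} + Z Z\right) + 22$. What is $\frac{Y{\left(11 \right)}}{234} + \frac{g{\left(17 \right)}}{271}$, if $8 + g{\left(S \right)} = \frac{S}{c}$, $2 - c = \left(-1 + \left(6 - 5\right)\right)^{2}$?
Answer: $\frac{23887}{21138} \approx 1.1301$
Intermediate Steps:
$c = 2$ ($c = 2 - \left(-1 + \left(6 - 5\right)\right)^{2} = 2 - \left(-1 + 1\right)^{2} = 2 - 0^{2} = 2 - 0 = 2 + 0 = 2$)
$Y{\left(Z \right)} = 22 + 2 Z^{2}$ ($Y{\left(Z \right)} = \left(Z^{2} + Z^{2}\right) + 22 = 2 Z^{2} + 22 = 22 + 2 Z^{2}$)
$g{\left(S \right)} = -8 + \frac{S}{2}$
$\frac{Y{\left(11 \right)}}{234} + \frac{g{\left(17 \right)}}{271} = \frac{22 + 2 \cdot 11^{2}}{234} + \frac{-8 + \frac{1}{2} \cdot 17}{271} = \left(22 + 2 \cdot 121\right) \frac{1}{234} + \left(-8 + \frac{17}{2}\right) \frac{1}{271} = \left(22 + 242\right) \frac{1}{234} + \frac{1}{2} \cdot \frac{1}{271} = 264 \cdot \frac{1}{234} + \frac{1}{542} = \frac{44}{39} + \frac{1}{542} = \frac{23887}{21138}$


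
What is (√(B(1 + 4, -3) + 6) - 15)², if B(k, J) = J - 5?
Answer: (15 - I*√2)² ≈ 223.0 - 42.426*I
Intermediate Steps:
B(k, J) = -5 + J
(√(B(1 + 4, -3) + 6) - 15)² = (√((-5 - 3) + 6) - 15)² = (√(-8 + 6) - 15)² = (√(-2) - 15)² = (I*√2 - 15)² = (-15 + I*√2)²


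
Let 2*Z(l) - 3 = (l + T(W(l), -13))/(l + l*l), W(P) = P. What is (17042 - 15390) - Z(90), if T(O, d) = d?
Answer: 3862159/2340 ≈ 1650.5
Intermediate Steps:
Z(l) = 3/2 + (-13 + l)/(2*(l + l²)) (Z(l) = 3/2 + ((l - 13)/(l + l*l))/2 = 3/2 + ((-13 + l)/(l + l²))/2 = 3/2 + (-13 + l)/(2*(l + l²)))
(17042 - 15390) - Z(90) = (17042 - 15390) - (-13 + 3*90² + 4*90)/(2*90*(1 + 90)) = 1652 - (-13 + 3*8100 + 360)/(2*90*91) = 1652 - (-13 + 24300 + 360)/(2*90*91) = 1652 - 24647/(2*90*91) = 1652 - 1*3521/2340 = 1652 - 3521/2340 = 3862159/2340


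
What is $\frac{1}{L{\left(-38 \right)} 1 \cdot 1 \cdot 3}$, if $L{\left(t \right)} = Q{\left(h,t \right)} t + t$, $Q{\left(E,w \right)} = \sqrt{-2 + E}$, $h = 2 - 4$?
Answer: $- \frac{1}{570} + \frac{i}{285} \approx -0.0017544 + 0.0035088 i$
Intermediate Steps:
$h = -2$
$L{\left(t \right)} = t + 2 i t$ ($L{\left(t \right)} = \sqrt{-2 - 2} t + t = \sqrt{-4} t + t = 2 i t + t = t + 2 i t$)
$\frac{1}{L{\left(-38 \right)} 1 \cdot 1 \cdot 3} = \frac{1}{- 38 \left(1 + 2 i\right) 1 \cdot 1 \cdot 3} = \frac{1}{\left(-38 - 76 i\right) 1 \cdot 3} = \frac{1}{\left(-38 - 76 i\right) 3} = \frac{1}{-114 - 228 i} = \frac{-114 + 228 i}{64980}$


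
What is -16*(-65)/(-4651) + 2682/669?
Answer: 3926074/1037173 ≈ 3.7854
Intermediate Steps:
-16*(-65)/(-4651) + 2682/669 = 1040*(-1/4651) + 2682*(1/669) = -1040/4651 + 894/223 = 3926074/1037173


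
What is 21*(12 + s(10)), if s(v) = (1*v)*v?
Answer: 2352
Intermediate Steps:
s(v) = v² (s(v) = v*v = v²)
21*(12 + s(10)) = 21*(12 + 10²) = 21*(12 + 100) = 21*112 = 2352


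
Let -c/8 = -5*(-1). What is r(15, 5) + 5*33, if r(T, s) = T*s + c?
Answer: 200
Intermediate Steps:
c = -40 (c = -(-40)*(-1) = -8*5 = -40)
r(T, s) = -40 + T*s (r(T, s) = T*s - 40 = -40 + T*s)
r(15, 5) + 5*33 = (-40 + 15*5) + 5*33 = (-40 + 75) + 165 = 35 + 165 = 200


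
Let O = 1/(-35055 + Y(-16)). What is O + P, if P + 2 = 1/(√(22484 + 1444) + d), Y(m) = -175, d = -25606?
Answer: -21309126026/10654203755 - √5982/327821654 ≈ -2.0001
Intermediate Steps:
P = -2 + 1/(-25606 + 2*√5982) (P = -2 + 1/(√(22484 + 1444) - 25606) = -2 + 1/(√23928 - 25606) = -2 + 1/(2*√5982 - 25606) = -2 + 1/(-25606 + 2*√5982) ≈ -2.0000)
O = -1/35230 (O = 1/(-35055 - 175) = 1/(-35230) = -1/35230 ≈ -2.8385e-5)
O + P = -1/35230 + (-655656111/327821654 - √5982/327821654) = -21309126026/10654203755 - √5982/327821654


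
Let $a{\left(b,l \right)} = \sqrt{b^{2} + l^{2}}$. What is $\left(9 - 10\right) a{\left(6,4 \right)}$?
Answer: $- 2 \sqrt{13} \approx -7.2111$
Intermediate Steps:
$\left(9 - 10\right) a{\left(6,4 \right)} = \left(9 - 10\right) \sqrt{6^{2} + 4^{2}} = - \sqrt{36 + 16} = - \sqrt{52} = - 2 \sqrt{13}$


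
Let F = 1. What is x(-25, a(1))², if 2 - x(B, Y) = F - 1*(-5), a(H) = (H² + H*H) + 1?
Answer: 16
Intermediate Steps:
a(H) = 1 + 2*H² (a(H) = (H² + H²) + 1 = 2*H² + 1 = 1 + 2*H²)
x(B, Y) = -4 (x(B, Y) = 2 - (1 - 1*(-5)) = 2 - (1 + 5) = 2 - 1*6 = 2 - 6 = -4)
x(-25, a(1))² = (-4)² = 16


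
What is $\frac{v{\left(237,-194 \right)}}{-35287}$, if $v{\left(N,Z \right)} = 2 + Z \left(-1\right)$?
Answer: $- \frac{28}{5041} \approx -0.0055545$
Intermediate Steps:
$v{\left(N,Z \right)} = 2 - Z$
$\frac{v{\left(237,-194 \right)}}{-35287} = \frac{2 - -194}{-35287} = \left(2 + 194\right) \left(- \frac{1}{35287}\right) = 196 \left(- \frac{1}{35287}\right) = - \frac{28}{5041}$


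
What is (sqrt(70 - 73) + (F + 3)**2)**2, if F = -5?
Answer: (4 + I*sqrt(3))**2 ≈ 13.0 + 13.856*I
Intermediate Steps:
(sqrt(70 - 73) + (F + 3)**2)**2 = (sqrt(70 - 73) + (-5 + 3)**2)**2 = (sqrt(-3) + (-2)**2)**2 = (I*sqrt(3) + 4)**2 = (4 + I*sqrt(3))**2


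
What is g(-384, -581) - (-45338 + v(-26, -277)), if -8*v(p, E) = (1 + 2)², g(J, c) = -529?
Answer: 358481/8 ≈ 44810.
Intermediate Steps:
v(p, E) = -9/8 (v(p, E) = -(1 + 2)²/8 = -⅛*3² = -⅛*9 = -9/8)
g(-384, -581) - (-45338 + v(-26, -277)) = -529 - (-45338 - 9/8) = -529 - 1*(-362713/8) = -529 + 362713/8 = 358481/8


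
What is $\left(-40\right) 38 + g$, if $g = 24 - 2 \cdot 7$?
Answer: $-1510$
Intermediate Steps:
$g = 10$ ($g = 24 - 14 = 10$)
$\left(-40\right) 38 + g = \left(-40\right) 38 + 10 = -1520 + 10 = -1510$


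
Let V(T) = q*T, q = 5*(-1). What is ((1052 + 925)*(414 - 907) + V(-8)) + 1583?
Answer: -973038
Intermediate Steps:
q = -5
V(T) = -5*T
((1052 + 925)*(414 - 907) + V(-8)) + 1583 = ((1052 + 925)*(414 - 907) - 5*(-8)) + 1583 = (1977*(-493) + 40) + 1583 = (-974661 + 40) + 1583 = -974621 + 1583 = -973038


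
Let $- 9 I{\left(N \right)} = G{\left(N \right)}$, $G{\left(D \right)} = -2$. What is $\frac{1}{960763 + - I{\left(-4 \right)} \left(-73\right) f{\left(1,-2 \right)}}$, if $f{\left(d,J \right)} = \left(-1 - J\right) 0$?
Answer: $\frac{1}{960763} \approx 1.0408 \cdot 10^{-6}$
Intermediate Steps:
$I{\left(N \right)} = \frac{2}{9}$ ($I{\left(N \right)} = \left(- \frac{1}{9}\right) \left(-2\right) = \frac{2}{9}$)
$f{\left(d,J \right)} = 0$
$\frac{1}{960763 + - I{\left(-4 \right)} \left(-73\right) f{\left(1,-2 \right)}} = \frac{1}{960763 + \left(-1\right) \frac{2}{9} \left(-73\right) 0} = \frac{1}{960763 + \left(- \frac{2}{9}\right) \left(-73\right) 0} = \frac{1}{960763 + \frac{146}{9} \cdot 0} = \frac{1}{960763 + 0} = \frac{1}{960763}$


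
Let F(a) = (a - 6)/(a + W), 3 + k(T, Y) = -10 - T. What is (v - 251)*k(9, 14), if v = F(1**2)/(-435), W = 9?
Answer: 2402059/435 ≈ 5522.0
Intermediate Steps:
k(T, Y) = -13 - T (k(T, Y) = -3 + (-10 - T) = -13 - T)
F(a) = (-6 + a)/(9 + a) (F(a) = (a - 6)/(a + 9) = (-6 + a)/(9 + a))
v = 1/870 (v = ((-6 + 1**2)/(9 + 1**2))/(-435) = ((-6 + 1)/(9 + 1))*(-1/435) = (-5/10)*(-1/435) = ((1/10)*(-5))*(-1/435) = -1/2*(-1/435) = 1/870 ≈ 0.0011494)
(v - 251)*k(9, 14) = (1/870 - 251)*(-13 - 1*9) = -218369*(-13 - 9)/870 = -218369/870*(-22) = 2402059/435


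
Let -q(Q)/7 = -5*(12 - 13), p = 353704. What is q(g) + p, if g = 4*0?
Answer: 353669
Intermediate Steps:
g = 0
q(Q) = -35 (q(Q) = -(-35)*(12 - 13) = -(-35)*(-1) = -7*5 = -35)
q(g) + p = -35 + 353704 = 353669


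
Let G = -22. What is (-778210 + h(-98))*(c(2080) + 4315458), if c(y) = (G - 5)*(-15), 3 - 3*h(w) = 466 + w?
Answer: -3359172841895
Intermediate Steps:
h(w) = -463/3 - w/3 (h(w) = 1 - (466 + w)/3 = 1 + (-466/3 - w/3) = -463/3 - w/3)
c(y) = 405 (c(y) = (-22 - 5)*(-15) = -27*(-15) = 405)
(-778210 + h(-98))*(c(2080) + 4315458) = (-778210 + (-463/3 - ⅓*(-98)))*(405 + 4315458) = (-778210 + (-463/3 + 98/3))*4315863 = (-778210 - 365/3)*4315863 = -2334995/3*4315863 = -3359172841895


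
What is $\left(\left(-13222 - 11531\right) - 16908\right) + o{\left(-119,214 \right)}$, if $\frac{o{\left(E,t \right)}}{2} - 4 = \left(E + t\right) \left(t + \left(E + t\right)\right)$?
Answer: $17057$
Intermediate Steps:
$o{\left(E,t \right)} = 8 + 2 \left(E + t\right) \left(E + 2 t\right)$ ($o{\left(E,t \right)} = 8 + 2 \left(E + t\right) \left(t + \left(E + t\right)\right) = 8 + 2 \left(E + t\right) \left(E + 2 t\right)$)
$\left(\left(-13222 - 11531\right) - 16908\right) + o{\left(-119,214 \right)} = \left(\left(-13222 - 11531\right) - 16908\right) + \left(8 + 2 \left(-119\right)^{2} + 4 \cdot 214^{2} + 6 \left(-119\right) 214\right) = \left(-24753 - 16908\right) + \left(8 + 2 \cdot 14161 + 4 \cdot 45796 - 152796\right) = -41661 + \left(8 + 28322 + 183184 - 152796\right) = -41661 + 58718 = 17057$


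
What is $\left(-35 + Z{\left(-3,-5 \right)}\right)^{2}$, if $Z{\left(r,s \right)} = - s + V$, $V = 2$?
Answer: $784$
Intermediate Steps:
$Z{\left(r,s \right)} = 2 - s$ ($Z{\left(r,s \right)} = - s + 2 = 2 - s$)
$\left(-35 + Z{\left(-3,-5 \right)}\right)^{2} = \left(-35 + \left(2 - -5\right)\right)^{2} = \left(-35 + \left(2 + 5\right)\right)^{2} = \left(-35 + 7\right)^{2} = \left(-28\right)^{2} = 784$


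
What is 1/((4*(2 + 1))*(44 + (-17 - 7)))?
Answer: 1/240 ≈ 0.0041667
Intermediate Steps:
1/((4*(2 + 1))*(44 + (-17 - 7))) = 1/((4*3)*(44 - 24)) = 1/(12*20) = 1/240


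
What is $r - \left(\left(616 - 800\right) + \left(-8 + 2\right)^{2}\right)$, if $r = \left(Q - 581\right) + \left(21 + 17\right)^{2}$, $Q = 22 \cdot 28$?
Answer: $1627$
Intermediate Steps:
$Q = 616$
$r = 1479$ ($r = \left(616 - 581\right) + \left(21 + 17\right)^{2} = 35 + 38^{2} = 35 + 1444 = 1479$)
$r - \left(\left(616 - 800\right) + \left(-8 + 2\right)^{2}\right) = 1479 - \left(\left(616 - 800\right) + \left(-8 + 2\right)^{2}\right) = 1479 - \left(-184 + \left(-6\right)^{2}\right) = 1479 - \left(-184 + 36\right) = 1479 - -148 = 1479 + 148 = 1627$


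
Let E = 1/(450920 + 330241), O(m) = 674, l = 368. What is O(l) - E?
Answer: 526502513/781161 ≈ 674.00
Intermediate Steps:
E = 1/781161 ≈ 1.2801e-6
O(l) - E = 674 - 1*1/781161 = 674 - 1/781161 = 526502513/781161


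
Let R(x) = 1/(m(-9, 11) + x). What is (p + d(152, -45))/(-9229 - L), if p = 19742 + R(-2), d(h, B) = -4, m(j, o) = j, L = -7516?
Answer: -217117/18843 ≈ -11.522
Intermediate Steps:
R(x) = 1/(-9 + x)
p = 217161/11 (p = 19742 + 1/(-9 - 2) = 19742 + 1/(-11) = 19742 - 1/11 = 217161/11 ≈ 19742.)
(p + d(152, -45))/(-9229 - L) = (217161/11 - 4)/(-9229 - 1*(-7516)) = 217117/(11*(-9229 + 7516)) = (217117/11)/(-1713) = (217117/11)*(-1/1713) = -217117/18843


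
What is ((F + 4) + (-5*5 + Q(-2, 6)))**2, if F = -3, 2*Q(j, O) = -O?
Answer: 729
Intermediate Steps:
Q(j, O) = -O/2 (Q(j, O) = (-O)/2 = -O/2)
((F + 4) + (-5*5 + Q(-2, 6)))**2 = ((-3 + 4) + (-5*5 - 1/2*6))**2 = (1 + (-25 - 3))**2 = (1 - 28)**2 = (-27)**2 = 729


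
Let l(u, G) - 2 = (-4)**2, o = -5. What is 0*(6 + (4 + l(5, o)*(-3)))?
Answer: 0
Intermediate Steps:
l(u, G) = 18 (l(u, G) = 2 + (-4)**2 = 2 + 16 = 18)
0*(6 + (4 + l(5, o)*(-3))) = 0*(6 + (4 + 18*(-3))) = 0*(6 + (4 - 54)) = 0*(6 - 50) = 0*(-44) = 0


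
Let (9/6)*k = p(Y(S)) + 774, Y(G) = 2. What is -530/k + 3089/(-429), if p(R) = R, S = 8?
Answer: -2738119/332904 ≈ -8.2249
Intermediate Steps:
k = 1552/3 (k = 2*(2 + 774)/3 = (2/3)*776 = 1552/3 ≈ 517.33)
-530/k + 3089/(-429) = -530/1552/3 + 3089/(-429) = -530*3/1552 + 3089*(-1/429) = -795/776 - 3089/429 = -2738119/332904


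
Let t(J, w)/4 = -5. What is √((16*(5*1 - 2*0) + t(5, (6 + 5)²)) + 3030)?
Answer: √3090 ≈ 55.588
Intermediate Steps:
t(J, w) = -20 (t(J, w) = 4*(-5) = -20)
√((16*(5*1 - 2*0) + t(5, (6 + 5)²)) + 3030) = √((16*(5*1 - 2*0) - 20) + 3030) = √((16*(5 + 0) - 20) + 3030) = √((16*5 - 20) + 3030) = √((80 - 20) + 3030) = √(60 + 3030) = √3090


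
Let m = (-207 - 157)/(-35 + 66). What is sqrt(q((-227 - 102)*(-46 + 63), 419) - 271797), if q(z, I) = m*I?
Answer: I*sqrt(265924913)/31 ≈ 526.04*I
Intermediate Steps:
m = -364/31 ≈ -11.742
q(z, I) = -364*I/31
sqrt(q((-227 - 102)*(-46 + 63), 419) - 271797) = sqrt(-364/31*419 - 271797) = sqrt(-152516/31 - 271797) = sqrt(-8578223/31) = I*sqrt(265924913)/31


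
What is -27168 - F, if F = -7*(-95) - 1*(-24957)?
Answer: -52790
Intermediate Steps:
F = 25622 (F = 665 + 24957 = 25622)
-27168 - F = -27168 - 1*25622 = -27168 - 25622 = -52790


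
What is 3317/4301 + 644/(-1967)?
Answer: 536385/1208581 ≈ 0.44381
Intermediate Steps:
3317/4301 + 644/(-1967) = 3317*(1/4301) + 644*(-1/1967) = 3317/4301 - 92/281 = 536385/1208581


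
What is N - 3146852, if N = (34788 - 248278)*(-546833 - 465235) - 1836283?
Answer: 216061414185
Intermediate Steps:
N = 216064561037 (N = -213490*(-1012068) - 1836283 = 216066397320 - 1836283 = 216064561037)
N - 3146852 = 216064561037 - 3146852 = 216061414185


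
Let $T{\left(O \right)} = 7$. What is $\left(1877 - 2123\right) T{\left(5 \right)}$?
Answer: $-1722$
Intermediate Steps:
$\left(1877 - 2123\right) T{\left(5 \right)} = \left(1877 - 2123\right) 7 = \left(-246\right) 7 = -1722$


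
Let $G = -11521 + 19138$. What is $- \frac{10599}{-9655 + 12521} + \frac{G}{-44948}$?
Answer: $- \frac{249117087}{64410484} \approx -3.8676$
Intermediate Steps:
$G = 7617$
$- \frac{10599}{-9655 + 12521} + \frac{G}{-44948} = - \frac{10599}{-9655 + 12521} + \frac{7617}{-44948} = - \frac{10599}{2866} + 7617 \left(- \frac{1}{44948}\right) = \left(-10599\right) \frac{1}{2866} - \frac{7617}{44948} = - \frac{10599}{2866} - \frac{7617}{44948} = - \frac{249117087}{64410484}$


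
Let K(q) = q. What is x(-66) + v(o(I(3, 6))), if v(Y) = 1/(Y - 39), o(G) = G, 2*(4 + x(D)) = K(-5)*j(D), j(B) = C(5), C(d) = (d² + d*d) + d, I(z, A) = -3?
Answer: -2972/21 ≈ -141.52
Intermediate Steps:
C(d) = d + 2*d² (C(d) = (d² + d²) + d = 2*d² + d = d + 2*d²)
j(B) = 55 (j(B) = 5*(1 + 2*5) = 5*(1 + 10) = 5*11 = 55)
x(D) = -283/2 (x(D) = -4 + (-5*55)/2 = -4 + (½)*(-275) = -4 - 275/2 = -283/2)
v(Y) = 1/(-39 + Y)
x(-66) + v(o(I(3, 6))) = -283/2 + 1/(-39 - 3) = -283/2 + 1/(-42) = -283/2 - 1/42 = -2972/21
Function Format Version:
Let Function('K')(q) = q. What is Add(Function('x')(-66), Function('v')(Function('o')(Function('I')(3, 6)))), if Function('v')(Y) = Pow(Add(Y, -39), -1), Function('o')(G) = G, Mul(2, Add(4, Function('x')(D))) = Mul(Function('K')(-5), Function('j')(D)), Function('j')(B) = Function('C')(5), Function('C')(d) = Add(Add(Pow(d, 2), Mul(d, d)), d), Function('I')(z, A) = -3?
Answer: Rational(-2972, 21) ≈ -141.52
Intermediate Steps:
Function('C')(d) = Add(d, Mul(2, Pow(d, 2))) (Function('C')(d) = Add(Add(Pow(d, 2), Pow(d, 2)), d) = Add(Mul(2, Pow(d, 2)), d) = Add(d, Mul(2, Pow(d, 2))))
Function('j')(B) = 55 (Function('j')(B) = Mul(5, Add(1, Mul(2, 5))) = Mul(5, Add(1, 10)) = Mul(5, 11) = 55)
Function('x')(D) = Rational(-283, 2) (Function('x')(D) = Add(-4, Mul(Rational(1, 2), Mul(-5, 55))) = Add(-4, Mul(Rational(1, 2), -275)) = Add(-4, Rational(-275, 2)) = Rational(-283, 2))
Function('v')(Y) = Pow(Add(-39, Y), -1)
Add(Function('x')(-66), Function('v')(Function('o')(Function('I')(3, 6)))) = Add(Rational(-283, 2), Pow(Add(-39, -3), -1)) = Add(Rational(-283, 2), Pow(-42, -1)) = Add(Rational(-283, 2), Rational(-1, 42)) = Rational(-2972, 21)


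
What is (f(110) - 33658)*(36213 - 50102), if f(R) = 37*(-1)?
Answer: 467989855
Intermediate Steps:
f(R) = -37
(f(110) - 33658)*(36213 - 50102) = (-37 - 33658)*(36213 - 50102) = -33695*(-13889) = 467989855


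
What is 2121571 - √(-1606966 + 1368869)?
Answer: 2121571 - I*√238097 ≈ 2.1216e+6 - 487.95*I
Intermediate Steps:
2121571 - √(-1606966 + 1368869) = 2121571 - √(-238097) = 2121571 - I*√238097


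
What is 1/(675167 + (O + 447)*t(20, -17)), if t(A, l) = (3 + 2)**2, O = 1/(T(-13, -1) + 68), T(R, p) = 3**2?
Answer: 77/52848359 ≈ 1.4570e-6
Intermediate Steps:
T(R, p) = 9
O = 1/77 (O = 1/(9 + 68) = 1/77 ≈ 0.012987)
t(A, l) = 25 (t(A, l) = 5**2 = 25)
1/(675167 + (O + 447)*t(20, -17)) = 1/(675167 + (1/77 + 447)*25) = 1/(675167 + (34420/77)*25) = 1/(675167 + 860500/77) = 1/(52848359/77) = 77/52848359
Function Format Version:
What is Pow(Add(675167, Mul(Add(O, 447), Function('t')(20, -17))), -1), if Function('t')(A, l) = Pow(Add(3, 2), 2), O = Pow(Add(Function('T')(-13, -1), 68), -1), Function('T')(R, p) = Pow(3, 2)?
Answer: Rational(77, 52848359) ≈ 1.4570e-6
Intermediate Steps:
Function('T')(R, p) = 9
O = Rational(1, 77) (O = Pow(Add(9, 68), -1) = Pow(77, -1) = Rational(1, 77) ≈ 0.012987)
Function('t')(A, l) = 25 (Function('t')(A, l) = Pow(5, 2) = 25)
Pow(Add(675167, Mul(Add(O, 447), Function('t')(20, -17))), -1) = Pow(Add(675167, Mul(Add(Rational(1, 77), 447), 25)), -1) = Pow(Add(675167, Mul(Rational(34420, 77), 25)), -1) = Pow(Add(675167, Rational(860500, 77)), -1) = Pow(Rational(52848359, 77), -1) = Rational(77, 52848359)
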